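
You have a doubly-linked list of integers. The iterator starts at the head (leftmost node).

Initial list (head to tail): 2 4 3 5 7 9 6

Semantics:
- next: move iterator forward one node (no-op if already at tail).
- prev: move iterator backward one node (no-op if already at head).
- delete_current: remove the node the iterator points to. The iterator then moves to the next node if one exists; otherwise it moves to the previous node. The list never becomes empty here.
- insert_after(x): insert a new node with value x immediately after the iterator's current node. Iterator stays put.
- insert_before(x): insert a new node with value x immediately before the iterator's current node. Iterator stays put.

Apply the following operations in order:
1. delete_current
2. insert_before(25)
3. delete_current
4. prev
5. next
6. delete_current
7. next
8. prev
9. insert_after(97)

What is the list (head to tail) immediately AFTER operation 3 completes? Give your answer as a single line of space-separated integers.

Answer: 25 3 5 7 9 6

Derivation:
After 1 (delete_current): list=[4, 3, 5, 7, 9, 6] cursor@4
After 2 (insert_before(25)): list=[25, 4, 3, 5, 7, 9, 6] cursor@4
After 3 (delete_current): list=[25, 3, 5, 7, 9, 6] cursor@3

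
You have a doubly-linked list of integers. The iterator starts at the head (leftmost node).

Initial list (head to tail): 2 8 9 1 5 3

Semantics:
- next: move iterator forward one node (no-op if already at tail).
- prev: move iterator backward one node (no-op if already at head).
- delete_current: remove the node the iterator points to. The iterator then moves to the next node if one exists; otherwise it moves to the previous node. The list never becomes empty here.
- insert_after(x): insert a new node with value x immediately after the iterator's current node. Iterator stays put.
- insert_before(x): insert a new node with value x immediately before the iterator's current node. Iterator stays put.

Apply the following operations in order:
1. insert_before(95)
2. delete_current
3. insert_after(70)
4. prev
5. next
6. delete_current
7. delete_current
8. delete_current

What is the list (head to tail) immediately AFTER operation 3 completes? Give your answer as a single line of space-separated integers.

After 1 (insert_before(95)): list=[95, 2, 8, 9, 1, 5, 3] cursor@2
After 2 (delete_current): list=[95, 8, 9, 1, 5, 3] cursor@8
After 3 (insert_after(70)): list=[95, 8, 70, 9, 1, 5, 3] cursor@8

Answer: 95 8 70 9 1 5 3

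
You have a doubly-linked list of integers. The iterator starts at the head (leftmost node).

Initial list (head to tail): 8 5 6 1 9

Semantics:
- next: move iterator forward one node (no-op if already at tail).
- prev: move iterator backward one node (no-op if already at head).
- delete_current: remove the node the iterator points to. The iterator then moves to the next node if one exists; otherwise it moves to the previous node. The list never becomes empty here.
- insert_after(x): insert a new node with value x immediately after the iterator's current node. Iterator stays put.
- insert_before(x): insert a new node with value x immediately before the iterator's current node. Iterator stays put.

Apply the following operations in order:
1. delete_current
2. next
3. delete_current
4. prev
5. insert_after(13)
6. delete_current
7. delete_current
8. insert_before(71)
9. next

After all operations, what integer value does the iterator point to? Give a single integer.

Answer: 9

Derivation:
After 1 (delete_current): list=[5, 6, 1, 9] cursor@5
After 2 (next): list=[5, 6, 1, 9] cursor@6
After 3 (delete_current): list=[5, 1, 9] cursor@1
After 4 (prev): list=[5, 1, 9] cursor@5
After 5 (insert_after(13)): list=[5, 13, 1, 9] cursor@5
After 6 (delete_current): list=[13, 1, 9] cursor@13
After 7 (delete_current): list=[1, 9] cursor@1
After 8 (insert_before(71)): list=[71, 1, 9] cursor@1
After 9 (next): list=[71, 1, 9] cursor@9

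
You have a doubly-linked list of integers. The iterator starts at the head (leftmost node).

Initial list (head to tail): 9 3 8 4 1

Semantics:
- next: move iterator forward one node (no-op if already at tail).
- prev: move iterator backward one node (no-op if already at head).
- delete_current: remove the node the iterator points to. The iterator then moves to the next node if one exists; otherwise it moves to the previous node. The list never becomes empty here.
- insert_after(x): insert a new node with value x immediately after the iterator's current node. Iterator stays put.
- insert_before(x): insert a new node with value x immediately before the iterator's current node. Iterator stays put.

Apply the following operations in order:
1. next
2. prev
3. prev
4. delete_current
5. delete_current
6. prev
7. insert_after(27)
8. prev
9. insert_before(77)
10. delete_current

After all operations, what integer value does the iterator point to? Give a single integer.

After 1 (next): list=[9, 3, 8, 4, 1] cursor@3
After 2 (prev): list=[9, 3, 8, 4, 1] cursor@9
After 3 (prev): list=[9, 3, 8, 4, 1] cursor@9
After 4 (delete_current): list=[3, 8, 4, 1] cursor@3
After 5 (delete_current): list=[8, 4, 1] cursor@8
After 6 (prev): list=[8, 4, 1] cursor@8
After 7 (insert_after(27)): list=[8, 27, 4, 1] cursor@8
After 8 (prev): list=[8, 27, 4, 1] cursor@8
After 9 (insert_before(77)): list=[77, 8, 27, 4, 1] cursor@8
After 10 (delete_current): list=[77, 27, 4, 1] cursor@27

Answer: 27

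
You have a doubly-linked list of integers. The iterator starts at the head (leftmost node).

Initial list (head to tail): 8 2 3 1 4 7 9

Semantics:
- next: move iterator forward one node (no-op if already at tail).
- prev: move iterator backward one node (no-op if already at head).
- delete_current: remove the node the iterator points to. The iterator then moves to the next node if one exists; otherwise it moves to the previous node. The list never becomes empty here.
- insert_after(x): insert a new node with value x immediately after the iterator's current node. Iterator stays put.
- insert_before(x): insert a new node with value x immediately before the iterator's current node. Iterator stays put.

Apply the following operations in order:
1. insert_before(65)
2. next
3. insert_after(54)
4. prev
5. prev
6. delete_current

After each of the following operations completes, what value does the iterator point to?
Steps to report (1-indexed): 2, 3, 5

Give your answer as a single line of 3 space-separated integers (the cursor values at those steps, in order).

After 1 (insert_before(65)): list=[65, 8, 2, 3, 1, 4, 7, 9] cursor@8
After 2 (next): list=[65, 8, 2, 3, 1, 4, 7, 9] cursor@2
After 3 (insert_after(54)): list=[65, 8, 2, 54, 3, 1, 4, 7, 9] cursor@2
After 4 (prev): list=[65, 8, 2, 54, 3, 1, 4, 7, 9] cursor@8
After 5 (prev): list=[65, 8, 2, 54, 3, 1, 4, 7, 9] cursor@65
After 6 (delete_current): list=[8, 2, 54, 3, 1, 4, 7, 9] cursor@8

Answer: 2 2 65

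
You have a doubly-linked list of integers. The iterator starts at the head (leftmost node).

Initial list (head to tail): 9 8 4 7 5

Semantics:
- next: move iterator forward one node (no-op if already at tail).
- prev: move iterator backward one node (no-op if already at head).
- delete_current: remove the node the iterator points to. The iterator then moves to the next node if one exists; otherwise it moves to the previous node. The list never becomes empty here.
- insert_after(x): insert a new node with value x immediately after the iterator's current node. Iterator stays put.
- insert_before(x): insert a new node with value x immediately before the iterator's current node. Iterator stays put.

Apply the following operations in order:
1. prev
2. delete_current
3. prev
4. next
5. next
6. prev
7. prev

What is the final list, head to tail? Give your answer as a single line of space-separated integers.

Answer: 8 4 7 5

Derivation:
After 1 (prev): list=[9, 8, 4, 7, 5] cursor@9
After 2 (delete_current): list=[8, 4, 7, 5] cursor@8
After 3 (prev): list=[8, 4, 7, 5] cursor@8
After 4 (next): list=[8, 4, 7, 5] cursor@4
After 5 (next): list=[8, 4, 7, 5] cursor@7
After 6 (prev): list=[8, 4, 7, 5] cursor@4
After 7 (prev): list=[8, 4, 7, 5] cursor@8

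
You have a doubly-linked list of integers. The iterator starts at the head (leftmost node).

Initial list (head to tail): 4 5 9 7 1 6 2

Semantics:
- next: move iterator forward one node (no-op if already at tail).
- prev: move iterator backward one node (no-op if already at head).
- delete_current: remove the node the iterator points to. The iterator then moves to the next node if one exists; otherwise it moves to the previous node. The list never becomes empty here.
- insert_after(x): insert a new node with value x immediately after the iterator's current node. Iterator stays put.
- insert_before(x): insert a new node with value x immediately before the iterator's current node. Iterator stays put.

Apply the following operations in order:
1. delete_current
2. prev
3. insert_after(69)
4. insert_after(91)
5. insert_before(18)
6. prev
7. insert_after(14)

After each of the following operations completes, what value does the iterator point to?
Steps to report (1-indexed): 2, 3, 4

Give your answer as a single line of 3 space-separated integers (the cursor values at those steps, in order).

Answer: 5 5 5

Derivation:
After 1 (delete_current): list=[5, 9, 7, 1, 6, 2] cursor@5
After 2 (prev): list=[5, 9, 7, 1, 6, 2] cursor@5
After 3 (insert_after(69)): list=[5, 69, 9, 7, 1, 6, 2] cursor@5
After 4 (insert_after(91)): list=[5, 91, 69, 9, 7, 1, 6, 2] cursor@5
After 5 (insert_before(18)): list=[18, 5, 91, 69, 9, 7, 1, 6, 2] cursor@5
After 6 (prev): list=[18, 5, 91, 69, 9, 7, 1, 6, 2] cursor@18
After 7 (insert_after(14)): list=[18, 14, 5, 91, 69, 9, 7, 1, 6, 2] cursor@18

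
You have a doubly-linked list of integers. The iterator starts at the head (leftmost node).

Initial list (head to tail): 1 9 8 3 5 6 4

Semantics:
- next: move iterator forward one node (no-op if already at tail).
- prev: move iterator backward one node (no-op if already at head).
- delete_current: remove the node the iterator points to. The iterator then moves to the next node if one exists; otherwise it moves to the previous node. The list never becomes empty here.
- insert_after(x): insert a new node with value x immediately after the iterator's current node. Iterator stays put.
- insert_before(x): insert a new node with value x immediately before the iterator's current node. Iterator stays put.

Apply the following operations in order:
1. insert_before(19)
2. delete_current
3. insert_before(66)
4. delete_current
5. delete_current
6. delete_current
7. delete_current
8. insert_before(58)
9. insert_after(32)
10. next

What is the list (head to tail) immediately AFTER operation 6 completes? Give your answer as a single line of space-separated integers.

After 1 (insert_before(19)): list=[19, 1, 9, 8, 3, 5, 6, 4] cursor@1
After 2 (delete_current): list=[19, 9, 8, 3, 5, 6, 4] cursor@9
After 3 (insert_before(66)): list=[19, 66, 9, 8, 3, 5, 6, 4] cursor@9
After 4 (delete_current): list=[19, 66, 8, 3, 5, 6, 4] cursor@8
After 5 (delete_current): list=[19, 66, 3, 5, 6, 4] cursor@3
After 6 (delete_current): list=[19, 66, 5, 6, 4] cursor@5

Answer: 19 66 5 6 4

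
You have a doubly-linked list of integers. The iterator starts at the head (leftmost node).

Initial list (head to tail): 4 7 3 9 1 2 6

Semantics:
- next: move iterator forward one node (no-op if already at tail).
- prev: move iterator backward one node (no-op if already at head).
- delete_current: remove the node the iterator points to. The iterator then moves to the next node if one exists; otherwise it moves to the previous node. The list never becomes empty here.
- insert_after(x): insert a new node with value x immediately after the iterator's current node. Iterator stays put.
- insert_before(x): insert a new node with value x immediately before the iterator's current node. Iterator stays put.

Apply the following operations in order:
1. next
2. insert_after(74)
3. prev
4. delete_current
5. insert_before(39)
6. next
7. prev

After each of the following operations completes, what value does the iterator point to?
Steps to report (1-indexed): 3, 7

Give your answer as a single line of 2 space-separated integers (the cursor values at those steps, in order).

Answer: 4 7

Derivation:
After 1 (next): list=[4, 7, 3, 9, 1, 2, 6] cursor@7
After 2 (insert_after(74)): list=[4, 7, 74, 3, 9, 1, 2, 6] cursor@7
After 3 (prev): list=[4, 7, 74, 3, 9, 1, 2, 6] cursor@4
After 4 (delete_current): list=[7, 74, 3, 9, 1, 2, 6] cursor@7
After 5 (insert_before(39)): list=[39, 7, 74, 3, 9, 1, 2, 6] cursor@7
After 6 (next): list=[39, 7, 74, 3, 9, 1, 2, 6] cursor@74
After 7 (prev): list=[39, 7, 74, 3, 9, 1, 2, 6] cursor@7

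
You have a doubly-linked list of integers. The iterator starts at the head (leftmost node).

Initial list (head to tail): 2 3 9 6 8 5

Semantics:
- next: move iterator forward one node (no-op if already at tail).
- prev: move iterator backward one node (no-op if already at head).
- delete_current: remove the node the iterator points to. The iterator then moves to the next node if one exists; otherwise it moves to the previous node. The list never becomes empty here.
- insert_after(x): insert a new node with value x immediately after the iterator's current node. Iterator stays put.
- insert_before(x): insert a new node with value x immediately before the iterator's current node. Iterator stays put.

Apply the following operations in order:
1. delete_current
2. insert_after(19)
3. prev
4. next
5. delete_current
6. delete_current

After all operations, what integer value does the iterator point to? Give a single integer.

After 1 (delete_current): list=[3, 9, 6, 8, 5] cursor@3
After 2 (insert_after(19)): list=[3, 19, 9, 6, 8, 5] cursor@3
After 3 (prev): list=[3, 19, 9, 6, 8, 5] cursor@3
After 4 (next): list=[3, 19, 9, 6, 8, 5] cursor@19
After 5 (delete_current): list=[3, 9, 6, 8, 5] cursor@9
After 6 (delete_current): list=[3, 6, 8, 5] cursor@6

Answer: 6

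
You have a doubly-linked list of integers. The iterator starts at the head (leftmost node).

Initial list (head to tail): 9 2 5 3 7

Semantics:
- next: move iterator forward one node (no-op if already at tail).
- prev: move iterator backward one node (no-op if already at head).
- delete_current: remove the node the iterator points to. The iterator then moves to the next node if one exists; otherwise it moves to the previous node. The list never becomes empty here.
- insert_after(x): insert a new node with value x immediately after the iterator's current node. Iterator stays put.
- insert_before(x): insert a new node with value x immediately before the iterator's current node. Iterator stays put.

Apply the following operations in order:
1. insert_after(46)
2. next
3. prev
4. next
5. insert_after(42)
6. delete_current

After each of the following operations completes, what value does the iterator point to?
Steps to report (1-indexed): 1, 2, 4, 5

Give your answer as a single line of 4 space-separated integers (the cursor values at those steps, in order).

Answer: 9 46 46 46

Derivation:
After 1 (insert_after(46)): list=[9, 46, 2, 5, 3, 7] cursor@9
After 2 (next): list=[9, 46, 2, 5, 3, 7] cursor@46
After 3 (prev): list=[9, 46, 2, 5, 3, 7] cursor@9
After 4 (next): list=[9, 46, 2, 5, 3, 7] cursor@46
After 5 (insert_after(42)): list=[9, 46, 42, 2, 5, 3, 7] cursor@46
After 6 (delete_current): list=[9, 42, 2, 5, 3, 7] cursor@42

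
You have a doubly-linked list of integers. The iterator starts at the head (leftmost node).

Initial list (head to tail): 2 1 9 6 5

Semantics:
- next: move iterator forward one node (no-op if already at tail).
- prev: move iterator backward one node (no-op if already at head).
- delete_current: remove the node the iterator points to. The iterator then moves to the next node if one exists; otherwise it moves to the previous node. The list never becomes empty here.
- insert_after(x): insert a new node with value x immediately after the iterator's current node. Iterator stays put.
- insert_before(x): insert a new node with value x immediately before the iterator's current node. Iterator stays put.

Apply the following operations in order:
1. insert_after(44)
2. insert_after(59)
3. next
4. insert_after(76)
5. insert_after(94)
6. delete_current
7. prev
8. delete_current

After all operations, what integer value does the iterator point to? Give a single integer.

After 1 (insert_after(44)): list=[2, 44, 1, 9, 6, 5] cursor@2
After 2 (insert_after(59)): list=[2, 59, 44, 1, 9, 6, 5] cursor@2
After 3 (next): list=[2, 59, 44, 1, 9, 6, 5] cursor@59
After 4 (insert_after(76)): list=[2, 59, 76, 44, 1, 9, 6, 5] cursor@59
After 5 (insert_after(94)): list=[2, 59, 94, 76, 44, 1, 9, 6, 5] cursor@59
After 6 (delete_current): list=[2, 94, 76, 44, 1, 9, 6, 5] cursor@94
After 7 (prev): list=[2, 94, 76, 44, 1, 9, 6, 5] cursor@2
After 8 (delete_current): list=[94, 76, 44, 1, 9, 6, 5] cursor@94

Answer: 94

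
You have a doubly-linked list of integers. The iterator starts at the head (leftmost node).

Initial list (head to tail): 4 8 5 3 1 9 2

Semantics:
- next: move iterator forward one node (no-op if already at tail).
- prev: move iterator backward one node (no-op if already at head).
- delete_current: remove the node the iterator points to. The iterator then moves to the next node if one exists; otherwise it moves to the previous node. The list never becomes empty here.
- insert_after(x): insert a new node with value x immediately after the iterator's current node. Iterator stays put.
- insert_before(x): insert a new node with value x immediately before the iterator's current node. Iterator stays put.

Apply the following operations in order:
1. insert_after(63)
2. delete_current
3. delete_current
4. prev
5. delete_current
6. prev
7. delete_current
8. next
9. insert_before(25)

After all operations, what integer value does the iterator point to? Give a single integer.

Answer: 1

Derivation:
After 1 (insert_after(63)): list=[4, 63, 8, 5, 3, 1, 9, 2] cursor@4
After 2 (delete_current): list=[63, 8, 5, 3, 1, 9, 2] cursor@63
After 3 (delete_current): list=[8, 5, 3, 1, 9, 2] cursor@8
After 4 (prev): list=[8, 5, 3, 1, 9, 2] cursor@8
After 5 (delete_current): list=[5, 3, 1, 9, 2] cursor@5
After 6 (prev): list=[5, 3, 1, 9, 2] cursor@5
After 7 (delete_current): list=[3, 1, 9, 2] cursor@3
After 8 (next): list=[3, 1, 9, 2] cursor@1
After 9 (insert_before(25)): list=[3, 25, 1, 9, 2] cursor@1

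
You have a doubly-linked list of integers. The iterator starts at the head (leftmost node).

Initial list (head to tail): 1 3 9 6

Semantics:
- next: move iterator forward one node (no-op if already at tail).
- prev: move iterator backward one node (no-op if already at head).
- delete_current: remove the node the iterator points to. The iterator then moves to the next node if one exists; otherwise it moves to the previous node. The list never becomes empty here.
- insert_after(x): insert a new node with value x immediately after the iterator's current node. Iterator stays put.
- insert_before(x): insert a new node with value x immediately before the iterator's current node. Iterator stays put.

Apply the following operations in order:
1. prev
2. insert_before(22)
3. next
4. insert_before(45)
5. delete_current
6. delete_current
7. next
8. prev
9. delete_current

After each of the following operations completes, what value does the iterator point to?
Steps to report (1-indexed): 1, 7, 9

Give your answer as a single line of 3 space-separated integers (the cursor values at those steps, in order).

After 1 (prev): list=[1, 3, 9, 6] cursor@1
After 2 (insert_before(22)): list=[22, 1, 3, 9, 6] cursor@1
After 3 (next): list=[22, 1, 3, 9, 6] cursor@3
After 4 (insert_before(45)): list=[22, 1, 45, 3, 9, 6] cursor@3
After 5 (delete_current): list=[22, 1, 45, 9, 6] cursor@9
After 6 (delete_current): list=[22, 1, 45, 6] cursor@6
After 7 (next): list=[22, 1, 45, 6] cursor@6
After 8 (prev): list=[22, 1, 45, 6] cursor@45
After 9 (delete_current): list=[22, 1, 6] cursor@6

Answer: 1 6 6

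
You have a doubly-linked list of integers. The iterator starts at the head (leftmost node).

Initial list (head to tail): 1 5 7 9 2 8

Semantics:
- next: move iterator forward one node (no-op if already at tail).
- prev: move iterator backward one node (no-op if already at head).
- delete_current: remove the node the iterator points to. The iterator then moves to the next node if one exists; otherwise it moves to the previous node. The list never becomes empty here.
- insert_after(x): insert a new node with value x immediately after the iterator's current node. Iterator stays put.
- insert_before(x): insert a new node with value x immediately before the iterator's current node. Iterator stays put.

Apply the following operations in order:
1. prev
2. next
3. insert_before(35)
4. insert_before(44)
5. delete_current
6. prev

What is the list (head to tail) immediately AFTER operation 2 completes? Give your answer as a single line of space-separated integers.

After 1 (prev): list=[1, 5, 7, 9, 2, 8] cursor@1
After 2 (next): list=[1, 5, 7, 9, 2, 8] cursor@5

Answer: 1 5 7 9 2 8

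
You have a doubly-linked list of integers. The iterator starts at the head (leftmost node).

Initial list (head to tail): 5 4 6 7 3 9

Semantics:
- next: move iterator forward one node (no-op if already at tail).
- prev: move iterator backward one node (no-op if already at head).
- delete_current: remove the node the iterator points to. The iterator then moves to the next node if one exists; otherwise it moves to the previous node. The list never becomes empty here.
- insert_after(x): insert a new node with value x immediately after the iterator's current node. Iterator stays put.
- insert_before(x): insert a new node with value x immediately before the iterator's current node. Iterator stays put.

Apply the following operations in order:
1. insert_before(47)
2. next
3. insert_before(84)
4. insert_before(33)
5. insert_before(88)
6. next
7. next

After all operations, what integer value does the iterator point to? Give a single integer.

After 1 (insert_before(47)): list=[47, 5, 4, 6, 7, 3, 9] cursor@5
After 2 (next): list=[47, 5, 4, 6, 7, 3, 9] cursor@4
After 3 (insert_before(84)): list=[47, 5, 84, 4, 6, 7, 3, 9] cursor@4
After 4 (insert_before(33)): list=[47, 5, 84, 33, 4, 6, 7, 3, 9] cursor@4
After 5 (insert_before(88)): list=[47, 5, 84, 33, 88, 4, 6, 7, 3, 9] cursor@4
After 6 (next): list=[47, 5, 84, 33, 88, 4, 6, 7, 3, 9] cursor@6
After 7 (next): list=[47, 5, 84, 33, 88, 4, 6, 7, 3, 9] cursor@7

Answer: 7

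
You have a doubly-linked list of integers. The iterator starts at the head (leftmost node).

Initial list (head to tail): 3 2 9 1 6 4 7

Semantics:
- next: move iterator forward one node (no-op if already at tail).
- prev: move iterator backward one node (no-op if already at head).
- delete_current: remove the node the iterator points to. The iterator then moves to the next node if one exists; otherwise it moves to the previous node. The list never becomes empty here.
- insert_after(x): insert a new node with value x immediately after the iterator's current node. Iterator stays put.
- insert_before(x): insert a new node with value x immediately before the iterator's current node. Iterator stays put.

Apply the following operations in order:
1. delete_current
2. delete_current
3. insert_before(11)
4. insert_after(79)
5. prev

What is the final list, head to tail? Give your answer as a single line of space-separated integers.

Answer: 11 9 79 1 6 4 7

Derivation:
After 1 (delete_current): list=[2, 9, 1, 6, 4, 7] cursor@2
After 2 (delete_current): list=[9, 1, 6, 4, 7] cursor@9
After 3 (insert_before(11)): list=[11, 9, 1, 6, 4, 7] cursor@9
After 4 (insert_after(79)): list=[11, 9, 79, 1, 6, 4, 7] cursor@9
After 5 (prev): list=[11, 9, 79, 1, 6, 4, 7] cursor@11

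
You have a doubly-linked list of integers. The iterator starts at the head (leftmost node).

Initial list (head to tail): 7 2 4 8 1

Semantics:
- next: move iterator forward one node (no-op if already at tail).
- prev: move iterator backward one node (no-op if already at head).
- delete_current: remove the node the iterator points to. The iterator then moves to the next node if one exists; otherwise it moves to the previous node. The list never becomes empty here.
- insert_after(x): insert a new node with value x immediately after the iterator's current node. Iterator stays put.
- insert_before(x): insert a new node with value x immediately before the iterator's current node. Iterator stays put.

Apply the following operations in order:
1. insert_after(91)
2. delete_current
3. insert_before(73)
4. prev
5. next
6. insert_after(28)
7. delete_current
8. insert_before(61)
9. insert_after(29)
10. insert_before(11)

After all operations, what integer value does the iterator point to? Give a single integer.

Answer: 28

Derivation:
After 1 (insert_after(91)): list=[7, 91, 2, 4, 8, 1] cursor@7
After 2 (delete_current): list=[91, 2, 4, 8, 1] cursor@91
After 3 (insert_before(73)): list=[73, 91, 2, 4, 8, 1] cursor@91
After 4 (prev): list=[73, 91, 2, 4, 8, 1] cursor@73
After 5 (next): list=[73, 91, 2, 4, 8, 1] cursor@91
After 6 (insert_after(28)): list=[73, 91, 28, 2, 4, 8, 1] cursor@91
After 7 (delete_current): list=[73, 28, 2, 4, 8, 1] cursor@28
After 8 (insert_before(61)): list=[73, 61, 28, 2, 4, 8, 1] cursor@28
After 9 (insert_after(29)): list=[73, 61, 28, 29, 2, 4, 8, 1] cursor@28
After 10 (insert_before(11)): list=[73, 61, 11, 28, 29, 2, 4, 8, 1] cursor@28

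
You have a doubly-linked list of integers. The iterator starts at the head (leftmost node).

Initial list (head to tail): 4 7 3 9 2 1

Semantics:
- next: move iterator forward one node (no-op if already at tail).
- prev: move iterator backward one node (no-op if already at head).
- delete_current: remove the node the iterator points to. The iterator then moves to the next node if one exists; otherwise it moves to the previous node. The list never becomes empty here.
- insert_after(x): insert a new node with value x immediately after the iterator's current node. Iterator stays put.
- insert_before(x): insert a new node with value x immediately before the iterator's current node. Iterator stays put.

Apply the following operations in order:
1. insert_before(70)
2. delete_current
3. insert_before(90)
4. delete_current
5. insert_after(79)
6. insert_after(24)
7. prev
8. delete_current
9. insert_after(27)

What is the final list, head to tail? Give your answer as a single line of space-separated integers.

After 1 (insert_before(70)): list=[70, 4, 7, 3, 9, 2, 1] cursor@4
After 2 (delete_current): list=[70, 7, 3, 9, 2, 1] cursor@7
After 3 (insert_before(90)): list=[70, 90, 7, 3, 9, 2, 1] cursor@7
After 4 (delete_current): list=[70, 90, 3, 9, 2, 1] cursor@3
After 5 (insert_after(79)): list=[70, 90, 3, 79, 9, 2, 1] cursor@3
After 6 (insert_after(24)): list=[70, 90, 3, 24, 79, 9, 2, 1] cursor@3
After 7 (prev): list=[70, 90, 3, 24, 79, 9, 2, 1] cursor@90
After 8 (delete_current): list=[70, 3, 24, 79, 9, 2, 1] cursor@3
After 9 (insert_after(27)): list=[70, 3, 27, 24, 79, 9, 2, 1] cursor@3

Answer: 70 3 27 24 79 9 2 1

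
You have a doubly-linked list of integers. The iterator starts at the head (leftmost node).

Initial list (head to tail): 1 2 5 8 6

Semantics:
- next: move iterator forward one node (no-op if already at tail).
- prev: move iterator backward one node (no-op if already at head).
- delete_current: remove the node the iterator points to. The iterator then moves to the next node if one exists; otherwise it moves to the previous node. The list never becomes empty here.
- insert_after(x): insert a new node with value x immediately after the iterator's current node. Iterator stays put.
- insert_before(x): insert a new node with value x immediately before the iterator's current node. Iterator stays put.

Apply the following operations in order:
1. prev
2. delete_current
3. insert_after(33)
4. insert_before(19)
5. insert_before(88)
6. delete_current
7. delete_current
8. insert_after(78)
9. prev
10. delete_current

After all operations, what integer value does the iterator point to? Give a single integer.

Answer: 5

Derivation:
After 1 (prev): list=[1, 2, 5, 8, 6] cursor@1
After 2 (delete_current): list=[2, 5, 8, 6] cursor@2
After 3 (insert_after(33)): list=[2, 33, 5, 8, 6] cursor@2
After 4 (insert_before(19)): list=[19, 2, 33, 5, 8, 6] cursor@2
After 5 (insert_before(88)): list=[19, 88, 2, 33, 5, 8, 6] cursor@2
After 6 (delete_current): list=[19, 88, 33, 5, 8, 6] cursor@33
After 7 (delete_current): list=[19, 88, 5, 8, 6] cursor@5
After 8 (insert_after(78)): list=[19, 88, 5, 78, 8, 6] cursor@5
After 9 (prev): list=[19, 88, 5, 78, 8, 6] cursor@88
After 10 (delete_current): list=[19, 5, 78, 8, 6] cursor@5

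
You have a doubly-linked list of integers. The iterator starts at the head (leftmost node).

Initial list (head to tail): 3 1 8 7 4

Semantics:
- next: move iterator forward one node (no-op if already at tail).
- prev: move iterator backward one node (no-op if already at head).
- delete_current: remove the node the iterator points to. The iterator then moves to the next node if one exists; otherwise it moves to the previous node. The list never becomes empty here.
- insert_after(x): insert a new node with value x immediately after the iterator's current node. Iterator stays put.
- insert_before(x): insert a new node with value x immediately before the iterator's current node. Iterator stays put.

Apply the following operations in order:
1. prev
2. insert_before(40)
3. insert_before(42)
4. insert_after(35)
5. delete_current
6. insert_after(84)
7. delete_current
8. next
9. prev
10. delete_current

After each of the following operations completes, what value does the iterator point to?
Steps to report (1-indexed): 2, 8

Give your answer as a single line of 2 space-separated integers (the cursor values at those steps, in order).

After 1 (prev): list=[3, 1, 8, 7, 4] cursor@3
After 2 (insert_before(40)): list=[40, 3, 1, 8, 7, 4] cursor@3
After 3 (insert_before(42)): list=[40, 42, 3, 1, 8, 7, 4] cursor@3
After 4 (insert_after(35)): list=[40, 42, 3, 35, 1, 8, 7, 4] cursor@3
After 5 (delete_current): list=[40, 42, 35, 1, 8, 7, 4] cursor@35
After 6 (insert_after(84)): list=[40, 42, 35, 84, 1, 8, 7, 4] cursor@35
After 7 (delete_current): list=[40, 42, 84, 1, 8, 7, 4] cursor@84
After 8 (next): list=[40, 42, 84, 1, 8, 7, 4] cursor@1
After 9 (prev): list=[40, 42, 84, 1, 8, 7, 4] cursor@84
After 10 (delete_current): list=[40, 42, 1, 8, 7, 4] cursor@1

Answer: 3 1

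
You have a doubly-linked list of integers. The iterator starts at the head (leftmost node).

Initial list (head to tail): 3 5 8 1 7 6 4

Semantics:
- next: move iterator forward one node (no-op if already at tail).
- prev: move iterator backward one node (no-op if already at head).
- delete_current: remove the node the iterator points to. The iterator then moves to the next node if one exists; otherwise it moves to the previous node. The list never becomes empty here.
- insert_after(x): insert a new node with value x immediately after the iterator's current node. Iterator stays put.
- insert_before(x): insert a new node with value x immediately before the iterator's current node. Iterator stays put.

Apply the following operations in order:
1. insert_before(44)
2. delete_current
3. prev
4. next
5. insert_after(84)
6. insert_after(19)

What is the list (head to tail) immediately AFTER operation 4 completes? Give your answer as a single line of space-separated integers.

Answer: 44 5 8 1 7 6 4

Derivation:
After 1 (insert_before(44)): list=[44, 3, 5, 8, 1, 7, 6, 4] cursor@3
After 2 (delete_current): list=[44, 5, 8, 1, 7, 6, 4] cursor@5
After 3 (prev): list=[44, 5, 8, 1, 7, 6, 4] cursor@44
After 4 (next): list=[44, 5, 8, 1, 7, 6, 4] cursor@5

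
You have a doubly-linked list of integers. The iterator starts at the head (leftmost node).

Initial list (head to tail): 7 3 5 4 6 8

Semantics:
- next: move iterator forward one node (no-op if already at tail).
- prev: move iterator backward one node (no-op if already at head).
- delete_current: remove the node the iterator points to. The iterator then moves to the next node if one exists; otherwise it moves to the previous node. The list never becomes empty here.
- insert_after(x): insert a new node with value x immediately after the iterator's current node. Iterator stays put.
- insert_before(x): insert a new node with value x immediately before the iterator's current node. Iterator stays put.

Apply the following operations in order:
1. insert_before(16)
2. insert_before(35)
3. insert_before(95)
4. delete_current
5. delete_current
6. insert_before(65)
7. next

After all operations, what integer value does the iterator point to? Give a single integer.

After 1 (insert_before(16)): list=[16, 7, 3, 5, 4, 6, 8] cursor@7
After 2 (insert_before(35)): list=[16, 35, 7, 3, 5, 4, 6, 8] cursor@7
After 3 (insert_before(95)): list=[16, 35, 95, 7, 3, 5, 4, 6, 8] cursor@7
After 4 (delete_current): list=[16, 35, 95, 3, 5, 4, 6, 8] cursor@3
After 5 (delete_current): list=[16, 35, 95, 5, 4, 6, 8] cursor@5
After 6 (insert_before(65)): list=[16, 35, 95, 65, 5, 4, 6, 8] cursor@5
After 7 (next): list=[16, 35, 95, 65, 5, 4, 6, 8] cursor@4

Answer: 4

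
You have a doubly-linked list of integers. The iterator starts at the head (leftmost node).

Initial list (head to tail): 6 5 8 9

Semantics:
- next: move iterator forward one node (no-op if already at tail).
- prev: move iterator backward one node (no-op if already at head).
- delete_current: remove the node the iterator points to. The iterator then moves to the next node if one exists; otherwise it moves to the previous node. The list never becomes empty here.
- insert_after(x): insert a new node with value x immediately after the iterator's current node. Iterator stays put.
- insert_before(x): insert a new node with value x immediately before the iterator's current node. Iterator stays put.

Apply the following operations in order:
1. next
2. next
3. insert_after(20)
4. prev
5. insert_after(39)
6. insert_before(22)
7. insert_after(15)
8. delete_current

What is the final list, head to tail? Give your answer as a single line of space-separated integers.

Answer: 6 22 15 39 8 20 9

Derivation:
After 1 (next): list=[6, 5, 8, 9] cursor@5
After 2 (next): list=[6, 5, 8, 9] cursor@8
After 3 (insert_after(20)): list=[6, 5, 8, 20, 9] cursor@8
After 4 (prev): list=[6, 5, 8, 20, 9] cursor@5
After 5 (insert_after(39)): list=[6, 5, 39, 8, 20, 9] cursor@5
After 6 (insert_before(22)): list=[6, 22, 5, 39, 8, 20, 9] cursor@5
After 7 (insert_after(15)): list=[6, 22, 5, 15, 39, 8, 20, 9] cursor@5
After 8 (delete_current): list=[6, 22, 15, 39, 8, 20, 9] cursor@15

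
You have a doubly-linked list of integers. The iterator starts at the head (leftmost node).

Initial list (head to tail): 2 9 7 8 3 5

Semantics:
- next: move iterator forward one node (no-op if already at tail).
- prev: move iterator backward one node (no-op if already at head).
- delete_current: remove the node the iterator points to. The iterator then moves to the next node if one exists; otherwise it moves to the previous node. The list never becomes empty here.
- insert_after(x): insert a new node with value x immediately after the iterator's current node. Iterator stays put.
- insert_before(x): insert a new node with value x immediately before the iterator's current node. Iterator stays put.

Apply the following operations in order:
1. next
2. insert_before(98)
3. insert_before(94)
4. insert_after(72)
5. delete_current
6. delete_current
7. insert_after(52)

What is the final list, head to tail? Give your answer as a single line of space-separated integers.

Answer: 2 98 94 7 52 8 3 5

Derivation:
After 1 (next): list=[2, 9, 7, 8, 3, 5] cursor@9
After 2 (insert_before(98)): list=[2, 98, 9, 7, 8, 3, 5] cursor@9
After 3 (insert_before(94)): list=[2, 98, 94, 9, 7, 8, 3, 5] cursor@9
After 4 (insert_after(72)): list=[2, 98, 94, 9, 72, 7, 8, 3, 5] cursor@9
After 5 (delete_current): list=[2, 98, 94, 72, 7, 8, 3, 5] cursor@72
After 6 (delete_current): list=[2, 98, 94, 7, 8, 3, 5] cursor@7
After 7 (insert_after(52)): list=[2, 98, 94, 7, 52, 8, 3, 5] cursor@7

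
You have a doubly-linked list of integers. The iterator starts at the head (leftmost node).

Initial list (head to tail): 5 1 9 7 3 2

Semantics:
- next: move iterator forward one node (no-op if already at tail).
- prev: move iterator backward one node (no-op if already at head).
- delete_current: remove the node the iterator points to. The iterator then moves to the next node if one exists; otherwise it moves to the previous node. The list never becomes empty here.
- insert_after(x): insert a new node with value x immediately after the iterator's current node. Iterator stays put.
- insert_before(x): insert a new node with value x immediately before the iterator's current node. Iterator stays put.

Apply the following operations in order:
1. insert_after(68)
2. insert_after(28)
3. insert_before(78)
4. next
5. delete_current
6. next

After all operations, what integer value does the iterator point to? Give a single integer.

Answer: 1

Derivation:
After 1 (insert_after(68)): list=[5, 68, 1, 9, 7, 3, 2] cursor@5
After 2 (insert_after(28)): list=[5, 28, 68, 1, 9, 7, 3, 2] cursor@5
After 3 (insert_before(78)): list=[78, 5, 28, 68, 1, 9, 7, 3, 2] cursor@5
After 4 (next): list=[78, 5, 28, 68, 1, 9, 7, 3, 2] cursor@28
After 5 (delete_current): list=[78, 5, 68, 1, 9, 7, 3, 2] cursor@68
After 6 (next): list=[78, 5, 68, 1, 9, 7, 3, 2] cursor@1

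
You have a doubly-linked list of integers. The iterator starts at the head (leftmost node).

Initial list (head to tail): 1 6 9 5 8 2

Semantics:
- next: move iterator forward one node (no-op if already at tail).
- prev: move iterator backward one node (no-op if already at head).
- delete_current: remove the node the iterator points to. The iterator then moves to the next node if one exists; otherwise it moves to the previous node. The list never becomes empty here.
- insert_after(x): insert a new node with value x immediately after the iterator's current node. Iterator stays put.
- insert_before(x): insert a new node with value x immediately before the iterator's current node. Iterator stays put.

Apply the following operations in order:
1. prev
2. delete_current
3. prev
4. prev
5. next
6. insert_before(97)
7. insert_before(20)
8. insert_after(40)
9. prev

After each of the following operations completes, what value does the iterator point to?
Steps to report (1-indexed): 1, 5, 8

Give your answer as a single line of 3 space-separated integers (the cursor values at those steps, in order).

Answer: 1 9 9

Derivation:
After 1 (prev): list=[1, 6, 9, 5, 8, 2] cursor@1
After 2 (delete_current): list=[6, 9, 5, 8, 2] cursor@6
After 3 (prev): list=[6, 9, 5, 8, 2] cursor@6
After 4 (prev): list=[6, 9, 5, 8, 2] cursor@6
After 5 (next): list=[6, 9, 5, 8, 2] cursor@9
After 6 (insert_before(97)): list=[6, 97, 9, 5, 8, 2] cursor@9
After 7 (insert_before(20)): list=[6, 97, 20, 9, 5, 8, 2] cursor@9
After 8 (insert_after(40)): list=[6, 97, 20, 9, 40, 5, 8, 2] cursor@9
After 9 (prev): list=[6, 97, 20, 9, 40, 5, 8, 2] cursor@20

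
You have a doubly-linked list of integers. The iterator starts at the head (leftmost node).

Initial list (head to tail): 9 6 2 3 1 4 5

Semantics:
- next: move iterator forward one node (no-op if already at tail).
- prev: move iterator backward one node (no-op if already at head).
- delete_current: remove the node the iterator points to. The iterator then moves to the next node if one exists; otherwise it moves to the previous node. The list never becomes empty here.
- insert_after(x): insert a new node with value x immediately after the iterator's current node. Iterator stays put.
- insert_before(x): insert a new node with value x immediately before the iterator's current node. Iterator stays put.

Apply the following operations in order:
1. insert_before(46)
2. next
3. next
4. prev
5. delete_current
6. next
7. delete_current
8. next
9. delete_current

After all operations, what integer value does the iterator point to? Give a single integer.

After 1 (insert_before(46)): list=[46, 9, 6, 2, 3, 1, 4, 5] cursor@9
After 2 (next): list=[46, 9, 6, 2, 3, 1, 4, 5] cursor@6
After 3 (next): list=[46, 9, 6, 2, 3, 1, 4, 5] cursor@2
After 4 (prev): list=[46, 9, 6, 2, 3, 1, 4, 5] cursor@6
After 5 (delete_current): list=[46, 9, 2, 3, 1, 4, 5] cursor@2
After 6 (next): list=[46, 9, 2, 3, 1, 4, 5] cursor@3
After 7 (delete_current): list=[46, 9, 2, 1, 4, 5] cursor@1
After 8 (next): list=[46, 9, 2, 1, 4, 5] cursor@4
After 9 (delete_current): list=[46, 9, 2, 1, 5] cursor@5

Answer: 5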